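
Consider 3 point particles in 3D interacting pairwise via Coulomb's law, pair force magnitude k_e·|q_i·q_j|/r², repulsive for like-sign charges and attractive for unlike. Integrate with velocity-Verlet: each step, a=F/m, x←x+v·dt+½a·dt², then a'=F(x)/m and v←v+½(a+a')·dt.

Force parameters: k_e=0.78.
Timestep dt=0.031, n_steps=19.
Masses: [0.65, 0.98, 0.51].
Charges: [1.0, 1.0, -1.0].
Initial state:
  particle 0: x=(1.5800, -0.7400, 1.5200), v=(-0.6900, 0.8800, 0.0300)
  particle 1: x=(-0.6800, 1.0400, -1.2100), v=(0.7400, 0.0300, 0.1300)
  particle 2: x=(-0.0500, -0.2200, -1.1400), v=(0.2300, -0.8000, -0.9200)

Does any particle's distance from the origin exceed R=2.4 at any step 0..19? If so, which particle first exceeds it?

step 0: x0=(1.5800, -0.7400, 1.5200) x1=(-0.6800, 1.0400, -1.2100) x2=(-0.0500, -0.2200, -1.1400)
step 1: x0=(1.5586, -0.7127, 1.5209) x1=(-0.6570, 1.0408, -1.2060) x2=(-0.0430, -0.2445, -1.1685)
step 2: x0=(1.5372, -0.6855, 1.5218) x1=(-0.6338, 1.0412, -1.2020) x2=(-0.0362, -0.2683, -1.1968)
step 3: x0=(1.5158, -0.6582, 1.5226) x1=(-0.6106, 1.0414, -1.1980) x2=(-0.0297, -0.2916, -1.2251)
step 4: x0=(1.4943, -0.6310, 1.5234) x1=(-0.5872, 1.0412, -1.1941) x2=(-0.0234, -0.3142, -1.2532)
step 5: x0=(1.4729, -0.6038, 1.5241) x1=(-0.5637, 1.0407, -1.1902) x2=(-0.0172, -0.3362, -1.2812)
step 6: x0=(1.4514, -0.5767, 1.5248) x1=(-0.5401, 1.0399, -1.1864) x2=(-0.0112, -0.3575, -1.3089)
step 7: x0=(1.4299, -0.5495, 1.5254) x1=(-0.5164, 1.0389, -1.1827) x2=(-0.0054, -0.3783, -1.3365)
step 8: x0=(1.4085, -0.5224, 1.5260) x1=(-0.4926, 1.0375, -1.1790) x2=(0.0002, -0.3985, -1.3640)
step 9: x0=(1.3870, -0.4953, 1.5266) x1=(-0.4688, 1.0359, -1.1754) x2=(0.0057, -0.4181, -1.3912)
step 10: x0=(1.3655, -0.4683, 1.5271) x1=(-0.4449, 1.0340, -1.1719) x2=(0.0111, -0.4372, -1.4182)
step 11: x0=(1.3440, -0.4413, 1.5276) x1=(-0.4209, 1.0318, -1.1685) x2=(0.0164, -0.4556, -1.4449)
step 12: x0=(1.3225, -0.4143, 1.5281) x1=(-0.3969, 1.0293, -1.1652) x2=(0.0215, -0.4735, -1.4715)
step 13: x0=(1.3011, -0.3874, 1.5286) x1=(-0.3728, 1.0266, -1.1620) x2=(0.0266, -0.4909, -1.4978)
step 14: x0=(1.2796, -0.3605, 1.5290) x1=(-0.3487, 1.0237, -1.1589) x2=(0.0315, -0.5077, -1.5238)
step 15: x0=(1.2581, -0.3337, 1.5294) x1=(-0.3245, 1.0204, -1.1560) x2=(0.0364, -0.5239, -1.5497)
step 16: x0=(1.2367, -0.3069, 1.5298) x1=(-0.3003, 1.0170, -1.1531) x2=(0.0412, -0.5397, -1.5752)
step 17: x0=(1.2152, -0.2801, 1.5302) x1=(-0.2761, 1.0133, -1.1504) x2=(0.0460, -0.5549, -1.6005)
step 18: x0=(1.1938, -0.2534, 1.5305) x1=(-0.2519, 1.0093, -1.1478) x2=(0.0507, -0.5696, -1.6255)
step 19: x0=(1.1723, -0.2268, 1.5309) x1=(-0.2276, 1.0052, -1.1454) x2=(0.0553, -0.5838, -1.6503)

no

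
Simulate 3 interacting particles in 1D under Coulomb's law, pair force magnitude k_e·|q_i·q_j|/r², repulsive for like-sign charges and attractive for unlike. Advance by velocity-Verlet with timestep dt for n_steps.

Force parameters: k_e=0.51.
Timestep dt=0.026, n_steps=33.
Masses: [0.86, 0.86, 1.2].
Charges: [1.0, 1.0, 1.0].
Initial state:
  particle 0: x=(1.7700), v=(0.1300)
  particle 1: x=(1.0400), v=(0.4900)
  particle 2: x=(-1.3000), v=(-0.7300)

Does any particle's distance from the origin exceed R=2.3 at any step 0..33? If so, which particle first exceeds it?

no

step 0: x0=(1.7700) x1=(1.0400) x2=(-1.3000)
step 1: x0=(1.7738) x1=(1.0524) x2=(-1.3190)
step 2: x0=(1.7784) x1=(1.0641) x2=(-1.3381)
step 3: x0=(1.7838) x1=(1.0751) x2=(-1.3573)
step 4: x0=(1.7900) x1=(1.0853) x2=(-1.3766)
step 5: x0=(1.7971) x1=(1.0949) x2=(-1.3959)
step 6: x0=(1.8051) x1=(1.1036) x2=(-1.4153)
step 7: x0=(1.8139) x1=(1.1116) x2=(-1.4348)
step 8: x0=(1.8236) x1=(1.1189) x2=(-1.4543)
step 9: x0=(1.8341) x1=(1.1254) x2=(-1.4740)
step 10: x0=(1.8454) x1=(1.1312) x2=(-1.4937)
step 11: x0=(1.8576) x1=(1.1362) x2=(-1.5134)
step 12: x0=(1.8705) x1=(1.1406) x2=(-1.5333)
step 13: x0=(1.8843) x1=(1.1442) x2=(-1.5531)
step 14: x0=(1.8988) x1=(1.1472) x2=(-1.5731)
step 15: x0=(1.9141) x1=(1.1495) x2=(-1.5931)
step 16: x0=(1.9300) x1=(1.1512) x2=(-1.6132)
step 17: x0=(1.9467) x1=(1.1522) x2=(-1.6333)
step 18: x0=(1.9641) x1=(1.1527) x2=(-1.6535)
step 19: x0=(1.9820) x1=(1.1526) x2=(-1.6738)
step 20: x0=(2.0006) x1=(1.1520) x2=(-1.6941)
step 21: x0=(2.0198) x1=(1.1509) x2=(-1.7145)
step 22: x0=(2.0395) x1=(1.1493) x2=(-1.7349)
step 23: x0=(2.0598) x1=(1.1473) x2=(-1.7554)
step 24: x0=(2.0806) x1=(1.1448) x2=(-1.7759)
step 25: x0=(2.1019) x1=(1.1419) x2=(-1.7965)
step 26: x0=(2.1236) x1=(1.1386) x2=(-1.8172)
step 27: x0=(2.1458) x1=(1.1349) x2=(-1.8379)
step 28: x0=(2.1683) x1=(1.1309) x2=(-1.8586)
step 29: x0=(2.1913) x1=(1.1266) x2=(-1.8794)
step 30: x0=(2.2147) x1=(1.1220) x2=(-1.9002)
step 31: x0=(2.2384) x1=(1.1170) x2=(-1.9211)
step 32: x0=(2.2625) x1=(1.1118) x2=(-1.9421)
step 33: x0=(2.2868) x1=(1.1064) x2=(-1.9631)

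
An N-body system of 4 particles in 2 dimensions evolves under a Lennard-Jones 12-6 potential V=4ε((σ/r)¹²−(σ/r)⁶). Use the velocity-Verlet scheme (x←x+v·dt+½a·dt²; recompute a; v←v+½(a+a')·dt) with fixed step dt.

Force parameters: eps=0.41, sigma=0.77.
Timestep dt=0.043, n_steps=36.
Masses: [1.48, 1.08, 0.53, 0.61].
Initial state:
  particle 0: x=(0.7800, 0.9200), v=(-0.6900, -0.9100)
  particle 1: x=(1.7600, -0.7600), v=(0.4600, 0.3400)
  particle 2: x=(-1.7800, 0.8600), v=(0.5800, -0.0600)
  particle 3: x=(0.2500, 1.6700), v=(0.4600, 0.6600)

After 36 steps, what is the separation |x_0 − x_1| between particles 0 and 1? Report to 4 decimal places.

2.9017

step 0: x0=(0.7800, 0.9200) x1=(1.7600, -0.7600) x2=(-1.7800, 0.8600) x3=(0.2500, 1.6700)
step 1: x0=(0.7499, 0.8814) x1=(1.7798, -0.7454) x2=(-1.7550, 0.8574) x3=(0.2708, 1.6970)
step 2: x0=(0.7191, 0.8442) x1=(1.7995, -0.7307) x2=(-1.7300, 0.8549) x3=(0.2934, 1.7206)
step 3: x0=(0.6875, 0.8084) x1=(1.8192, -0.7160) x2=(-1.7050, 0.8523) x3=(0.3178, 1.7408)
step 4: x0=(0.6554, 0.7739) x1=(1.8390, -0.7013) x2=(-1.6799, 0.8498) x3=(0.3434, 1.7576)
step 5: x0=(0.6230, 0.7407) x1=(1.8586, -0.6865) x2=(-1.6548, 0.8472) x3=(0.3700, 1.7714)
step 6: x0=(0.5902, 0.7086) x1=(1.8783, -0.6717) x2=(-1.6296, 0.8447) x3=(0.3973, 1.7822)
step 7: x0=(0.5573, 0.6776) x1=(1.8979, -0.6569) x2=(-1.6044, 0.8422) x3=(0.4250, 1.7906)
step 8: x0=(0.5243, 0.6474) x1=(1.9175, -0.6420) x2=(-1.5791, 0.8397) x3=(0.4530, 1.7968)
step 9: x0=(0.4912, 0.6180) x1=(1.9370, -0.6271) x2=(-1.5538, 0.8372) x3=(0.4810, 1.8010)
step 10: x0=(0.4581, 0.5892) x1=(1.9566, -0.6122) x2=(-1.5284, 0.8347) x3=(0.5091, 1.8036)
step 11: x0=(0.4251, 0.5610) x1=(1.9761, -0.5973) x2=(-1.5029, 0.8322) x3=(0.5371, 1.8048)
step 12: x0=(0.3921, 0.5333) x1=(1.9955, -0.5823) x2=(-1.4773, 0.8297) x3=(0.5649, 1.8049)
step 13: x0=(0.3592, 0.5060) x1=(2.0150, -0.5673) x2=(-1.4517, 0.8272) x3=(0.5926, 1.8039)
step 14: x0=(0.3262, 0.4790) x1=(2.0344, -0.5523) x2=(-1.4259, 0.8247) x3=(0.6202, 1.8021)
step 15: x0=(0.2934, 0.4522) x1=(2.0538, -0.5373) x2=(-1.3999, 0.8222) x3=(0.6476, 1.7997)
step 16: x0=(0.2605, 0.4257) x1=(2.0732, -0.5222) x2=(-1.3738, 0.8197) x3=(0.6748, 1.7967)
step 17: x0=(0.2277, 0.3994) x1=(2.0925, -0.5072) x2=(-1.3475, 0.8171) x3=(0.7018, 1.7932)
step 18: x0=(0.1948, 0.3733) x1=(2.1118, -0.4921) x2=(-1.3210, 0.8145) x3=(0.7288, 1.7893)
step 19: x0=(0.1619, 0.3473) x1=(2.1311, -0.4771) x2=(-1.2942, 0.8118) x3=(0.7556, 1.7850)
step 20: x0=(0.1290, 0.3214) x1=(2.1504, -0.4620) x2=(-1.2670, 0.8090) x3=(0.7822, 1.7806)
step 21: x0=(0.0959, 0.2957) x1=(2.1697, -0.4469) x2=(-1.2393, 0.8061) x3=(0.8088, 1.7759)
step 22: x0=(0.0627, 0.2701) x1=(2.1889, -0.4318) x2=(-1.2111, 0.8030) x3=(0.8353, 1.7710)
step 23: x0=(0.0293, 0.2447) x1=(2.2082, -0.4167) x2=(-1.1823, 0.7996) x3=(0.8617, 1.7659)
step 24: x0=(-0.0043, 0.2195) x1=(2.2274, -0.4015) x2=(-1.1526, 0.7959) x3=(0.8880, 1.7608)
step 25: x0=(-0.0383, 0.1944) x1=(2.2466, -0.3864) x2=(-1.1219, 0.7916) x3=(0.9142, 1.7555)
step 26: x0=(-0.0727, 0.1697) x1=(2.2658, -0.3713) x2=(-1.0899, 0.7867) x3=(0.9404, 1.7501)
step 27: x0=(-0.1077, 0.1453) x1=(2.2850, -0.3562) x2=(-1.0563, 0.7809) x3=(0.9665, 1.7446)
step 28: x0=(-0.1433, 0.1214) x1=(2.3042, -0.3410) x2=(-1.0209, 0.7738) x3=(0.9926, 1.7391)
step 29: x0=(-0.1797, 0.0981) x1=(2.3233, -0.3259) x2=(-0.9830, 0.7650) x3=(1.0186, 1.7335)
step 30: x0=(-0.2171, 0.0756) x1=(2.3425, -0.3107) x2=(-0.9424, 0.7539) x3=(1.0446, 1.7279)
step 31: x0=(-0.2556, 0.0542) x1=(2.3616, -0.2955) x2=(-0.8987, 0.7399) x3=(1.0706, 1.7222)
step 32: x0=(-0.2951, 0.0340) x1=(2.3808, -0.2804) x2=(-0.8519, 0.7227) x3=(1.0965, 1.7164)
step 33: x0=(-0.3352, 0.0144) x1=(2.3999, -0.2652) x2=(-0.8037, 0.7038) x3=(1.1224, 1.7106)
step 34: x0=(-0.3740, -0.0070) x1=(2.4190, -0.2500) x2=(-0.7589, 0.6900) x3=(1.1482, 1.7048)
step 35: x0=(-0.4089, -0.0355) x1=(2.4382, -0.2348) x2=(-0.7250, 0.6959) x3=(1.1741, 1.6989)
step 36: x0=(-0.4406, -0.0712) x1=(2.4573, -0.2196) x2=(-0.6997, 0.7220) x3=(1.1999, 1.6930)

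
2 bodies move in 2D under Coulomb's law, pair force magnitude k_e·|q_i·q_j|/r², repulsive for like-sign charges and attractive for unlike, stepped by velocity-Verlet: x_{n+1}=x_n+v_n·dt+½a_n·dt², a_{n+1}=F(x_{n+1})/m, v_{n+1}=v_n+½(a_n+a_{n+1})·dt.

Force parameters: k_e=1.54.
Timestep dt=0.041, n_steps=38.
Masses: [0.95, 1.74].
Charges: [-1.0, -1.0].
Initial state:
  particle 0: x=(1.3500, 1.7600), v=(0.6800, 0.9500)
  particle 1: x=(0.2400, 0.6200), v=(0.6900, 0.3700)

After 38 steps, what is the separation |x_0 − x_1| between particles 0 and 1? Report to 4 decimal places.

3.1415

step 0: x0=(1.3500, 1.7600) x1=(0.2400, 0.6200)
step 1: x0=(1.3783, 1.7993) x1=(0.2681, 0.6350)
step 2: x0=(1.4072, 1.8394) x1=(0.2958, 0.6495)
step 3: x0=(1.4369, 1.8803) x1=(0.3231, 0.6636)
step 4: x0=(1.4673, 1.9219) x1=(0.3500, 0.6774)
step 5: x0=(1.4983, 1.9642) x1=(0.3766, 0.6907)
step 6: x0=(1.5299, 2.0072) x1=(0.4028, 0.7036)
step 7: x0=(1.5622, 2.0509) x1=(0.4287, 0.7162)
step 8: x0=(1.5950, 2.0953) x1=(0.4543, 0.7284)
step 9: x0=(1.6283, 2.1404) x1=(0.4796, 0.7402)
step 10: x0=(1.6622, 2.1861) x1=(0.5046, 0.7517)
step 11: x0=(1.6966, 2.2324) x1=(0.5294, 0.7629)
step 12: x0=(1.7315, 2.2793) x1=(0.5539, 0.7737)
step 13: x0=(1.7668, 2.3268) x1=(0.5781, 0.7842)
step 14: x0=(1.8026, 2.3749) x1=(0.6021, 0.7944)
step 15: x0=(1.8388, 2.4235) x1=(0.6258, 0.8043)
step 16: x0=(1.8754, 2.4727) x1=(0.6493, 0.8139)
step 17: x0=(1.9124, 2.5224) x1=(0.6727, 0.8232)
step 18: x0=(1.9497, 2.5726) x1=(0.6958, 0.8322)
step 19: x0=(1.9874, 2.6232) x1=(0.7187, 0.8410)
step 20: x0=(2.0254, 2.6744) x1=(0.7415, 0.8495)
step 21: x0=(2.0637, 2.7259) x1=(0.7641, 0.8578)
step 22: x0=(2.1023, 2.7779) x1=(0.7865, 0.8658)
step 23: x0=(2.1412, 2.8303) x1=(0.8088, 0.8736)
step 24: x0=(2.1804, 2.8832) x1=(0.8309, 0.8812)
step 25: x0=(2.2199, 2.9364) x1=(0.8529, 0.8886)
step 26: x0=(2.2596, 2.9900) x1=(0.8747, 0.8958)
step 27: x0=(2.2995, 3.0439) x1=(0.8964, 0.9028)
step 28: x0=(2.3397, 3.0982) x1=(0.9180, 0.9096)
step 29: x0=(2.3800, 3.1528) x1=(0.9395, 0.9162)
step 30: x0=(2.4206, 3.2078) x1=(0.9608, 0.9226)
step 31: x0=(2.4614, 3.2630) x1=(0.9821, 0.9289)
step 32: x0=(2.5024, 3.3186) x1=(1.0032, 0.9350)
step 33: x0=(2.5436, 3.3745) x1=(1.0242, 0.9409)
step 34: x0=(2.5849, 3.4306) x1=(1.0452, 0.9467)
step 35: x0=(2.6264, 3.4870) x1=(1.0660, 0.9523)
step 36: x0=(2.6681, 3.5437) x1=(1.0868, 0.9578)
step 37: x0=(2.7099, 3.6006) x1=(1.1075, 0.9632)
step 38: x0=(2.7519, 3.6578) x1=(1.1281, 0.9684)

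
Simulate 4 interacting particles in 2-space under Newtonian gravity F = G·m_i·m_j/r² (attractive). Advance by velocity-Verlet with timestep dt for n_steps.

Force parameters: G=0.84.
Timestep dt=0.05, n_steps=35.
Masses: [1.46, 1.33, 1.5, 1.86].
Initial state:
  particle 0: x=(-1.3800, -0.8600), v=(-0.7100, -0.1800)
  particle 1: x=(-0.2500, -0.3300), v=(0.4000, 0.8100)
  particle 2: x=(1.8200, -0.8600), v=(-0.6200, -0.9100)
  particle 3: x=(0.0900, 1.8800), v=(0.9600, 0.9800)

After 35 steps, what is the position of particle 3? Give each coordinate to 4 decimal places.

(1.6485, 3.0653)

step 0: x0=(-1.3800, -0.8600) x1=(-0.2500, -0.3300) x2=(1.8200, -0.8600) x3=(0.0900, 1.8800)
step 1: x0=(-1.4144, -0.8684) x1=(-0.2305, -0.2896) x2=(1.7885, -0.9053) x3=(0.1380, 1.9285)
step 2: x0=(-1.4469, -0.8758) x1=(-0.2118, -0.2495) x2=(1.7558, -0.9500) x3=(0.1858, 1.9759)
step 3: x0=(-1.4777, -0.8823) x1=(-0.1937, -0.2095) x2=(1.7221, -0.9943) x3=(0.2336, 2.0222)
step 4: x0=(-1.5067, -0.8878) x1=(-0.1760, -0.1698) x2=(1.6874, -1.0379) x3=(0.2813, 2.0676)
step 5: x0=(-1.5342, -0.8925) x1=(-0.1587, -0.1302) x2=(1.6516, -1.0810) x3=(0.3288, 2.1119)
step 6: x0=(-1.5603, -0.8964) x1=(-0.1417, -0.0910) x2=(1.6148, -1.1234) x3=(0.3762, 2.1553)
step 7: x0=(-1.5849, -0.8996) x1=(-0.1249, -0.0519) x2=(1.5770, -1.1652) x3=(0.4234, 2.1977)
step 8: x0=(-1.6083, -0.9020) x1=(-0.1082, -0.0131) x2=(1.5382, -1.2063) x3=(0.4705, 2.2392)
step 9: x0=(-1.6304, -0.9038) x1=(-0.0915, 0.0255) x2=(1.4985, -1.2467) x3=(0.5174, 2.2798)
step 10: x0=(-1.6512, -0.9049) x1=(-0.0749, 0.0637) x2=(1.4579, -1.2863) x3=(0.5641, 2.3195)
step 11: x0=(-1.6710, -0.9055) x1=(-0.0583, 0.1017) x2=(1.4164, -1.3252) x3=(0.6106, 2.3584)
step 12: x0=(-1.6896, -0.9054) x1=(-0.0416, 0.1394) x2=(1.3740, -1.3633) x3=(0.6569, 2.3963)
step 13: x0=(-1.7071, -0.9049) x1=(-0.0250, 0.1768) x2=(1.3309, -1.4006) x3=(0.7030, 2.4335)
step 14: x0=(-1.7236, -0.9038) x1=(-0.0083, 0.2139) x2=(1.2869, -1.4372) x3=(0.7488, 2.4698)
step 15: x0=(-1.7390, -0.9022) x1=(0.0085, 0.2507) x2=(1.2422, -1.4729) x3=(0.7945, 2.5052)
step 16: x0=(-1.7535, -0.9002) x1=(0.0253, 0.2871) x2=(1.1968, -1.5078) x3=(0.8399, 2.5399)
step 17: x0=(-1.7670, -0.8978) x1=(0.0422, 0.3233) x2=(1.1507, -1.5419) x3=(0.8850, 2.5739)
step 18: x0=(-1.7795, -0.8949) x1=(0.0591, 0.3592) x2=(1.1040, -1.5752) x3=(0.9299, 2.6070)
step 19: x0=(-1.7911, -0.8916) x1=(0.0760, 0.3947) x2=(1.0566, -1.6077) x3=(0.9745, 2.6394)
step 20: x0=(-1.8018, -0.8880) x1=(0.0930, 0.4300) x2=(1.0086, -1.6393) x3=(1.0189, 2.6711)
step 21: x0=(-1.8115, -0.8840) x1=(0.1100, 0.4650) x2=(0.9601, -1.6702) x3=(1.0629, 2.7020)
step 22: x0=(-1.8204, -0.8797) x1=(0.1270, 0.4998) x2=(0.9110, -1.7003) x3=(1.1067, 2.7322)
step 23: x0=(-1.8284, -0.8751) x1=(0.1441, 0.5343) x2=(0.8614, -1.7296) x3=(1.1503, 2.7617)
step 24: x0=(-1.8355, -0.8701) x1=(0.1611, 0.5685) x2=(0.8113, -1.7581) x3=(1.1935, 2.7906)
step 25: x0=(-1.8417, -0.8649) x1=(0.1782, 0.6025) x2=(0.7607, -1.7858) x3=(1.2364, 2.8187)
step 26: x0=(-1.8471, -0.8595) x1=(0.1953, 0.6363) x2=(0.7096, -1.8128) x3=(1.2790, 2.8462)
step 27: x0=(-1.8516, -0.8538) x1=(0.2124, 0.6699) x2=(0.6581, -1.8390) x3=(1.3214, 2.8731)
step 28: x0=(-1.8553, -0.8479) x1=(0.2295, 0.7034) x2=(0.6061, -1.8644) x3=(1.3634, 2.8992)
step 29: x0=(-1.8581, -0.8418) x1=(0.2465, 0.7366) x2=(0.5537, -1.8891) x3=(1.4051, 2.9248)
step 30: x0=(-1.8601, -0.8355) x1=(0.2636, 0.7697) x2=(0.5009, -1.9131) x3=(1.4465, 2.9497)
step 31: x0=(-1.8613, -0.8291) x1=(0.2807, 0.8027) x2=(0.4476, -1.9364) x3=(1.4875, 2.9740)
step 32: x0=(-1.8616, -0.8225) x1=(0.2977, 0.8356) x2=(0.3940, -1.9589) x3=(1.5283, 2.9977)
step 33: x0=(-1.8610, -0.8158) x1=(0.3148, 0.8683) x2=(0.3399, -1.9807) x3=(1.5687, 3.0209)
step 34: x0=(-1.8597, -0.8090) x1=(0.3319, 0.9010) x2=(0.2855, -2.0018) x3=(1.6088, 3.0434)
step 35: x0=(-1.8574, -0.8021) x1=(0.3489, 0.9336) x2=(0.2306, -2.0222) x3=(1.6485, 3.0653)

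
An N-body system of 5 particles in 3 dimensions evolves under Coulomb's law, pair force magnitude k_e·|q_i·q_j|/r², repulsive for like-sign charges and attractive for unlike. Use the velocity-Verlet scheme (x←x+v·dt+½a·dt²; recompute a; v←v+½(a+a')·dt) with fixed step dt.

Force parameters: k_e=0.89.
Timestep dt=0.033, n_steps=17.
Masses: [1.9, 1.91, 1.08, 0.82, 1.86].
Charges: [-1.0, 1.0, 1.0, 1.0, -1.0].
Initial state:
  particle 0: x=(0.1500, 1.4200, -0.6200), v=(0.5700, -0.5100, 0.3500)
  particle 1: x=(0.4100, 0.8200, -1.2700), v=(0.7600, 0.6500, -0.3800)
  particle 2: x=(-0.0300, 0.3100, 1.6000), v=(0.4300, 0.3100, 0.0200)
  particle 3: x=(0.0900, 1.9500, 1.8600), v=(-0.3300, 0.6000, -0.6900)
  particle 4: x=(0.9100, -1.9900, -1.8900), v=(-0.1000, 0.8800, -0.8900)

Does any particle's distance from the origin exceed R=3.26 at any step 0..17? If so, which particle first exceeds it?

step 0: x0=(0.1500, 1.4200, -0.6200) x1=(0.4100, 0.8200, -1.2700) x2=(-0.0300, 0.3100, 1.6000) x3=(0.0900, 1.9500, 1.8600) x4=(0.9100, -1.9900, -1.8900)
step 1: x0=(0.1689, 1.4030, -0.6086) x1=(0.4350, 0.8416, -1.2824) x2=(-0.0158, 0.3201, 1.6006) x3=(0.0791, 1.9700, 1.8372) x4=(0.9067, -1.9609, -1.9194)
step 2: x0=(0.1879, 1.3856, -0.5974) x1=(0.4599, 0.8635, -1.2944) x2=(-0.0016, 0.3299, 1.6011) x3=(0.0683, 1.9904, 1.8144) x4=(0.9034, -1.9318, -1.9487)
step 3: x0=(0.2071, 1.3679, -0.5866) x1=(0.4846, 0.8857, -1.3061) x2=(0.0125, 0.3394, 1.6014) x3=(0.0574, 2.0111, 1.7915) x4=(0.9001, -1.9026, -1.9780)
step 4: x0=(0.2265, 1.3499, -0.5761) x1=(0.5091, 0.9082, -1.3175) x2=(0.0267, 0.3485, 1.6017) x3=(0.0466, 2.0323, 1.7685) x4=(0.8967, -1.8734, -2.0072)
step 5: x0=(0.2461, 1.3316, -0.5659) x1=(0.5335, 0.9309, -1.3284) x2=(0.0408, 0.3575, 1.6018) x3=(0.0358, 2.0538, 1.7455) x4=(0.8934, -1.8442, -2.0364)
step 6: x0=(0.2658, 1.3131, -0.5560) x1=(0.5577, 0.9538, -1.3389) x2=(0.0550, 0.3661, 1.6018) x3=(0.0250, 2.0756, 1.7223) x4=(0.8900, -1.8148, -2.0656)
step 7: x0=(0.2857, 1.2943, -0.5465) x1=(0.5817, 0.9769, -1.3490) x2=(0.0692, 0.3744, 1.6018) x3=(0.0142, 2.0978, 1.6991) x4=(0.8867, -1.7855, -2.0947)
step 8: x0=(0.3058, 1.2754, -0.5373) x1=(0.6055, 1.0001, -1.3587) x2=(0.0834, 0.3825, 1.6015) x3=(0.0034, 2.1203, 1.6758) x4=(0.8833, -1.7561, -2.1239)
step 9: x0=(0.3260, 1.2563, -0.5285) x1=(0.6292, 1.0235, -1.3680) x2=(0.0976, 0.3902, 1.6012) x3=(-0.0074, 2.1432, 1.6524) x4=(0.8799, -1.7266, -2.1529)
step 10: x0=(0.3464, 1.2371, -0.5201) x1=(0.6527, 1.0469, -1.3768) x2=(0.1119, 0.3978, 1.6008) x3=(-0.0182, 2.1664, 1.6289) x4=(0.8765, -1.6971, -2.1820)
step 11: x0=(0.3670, 1.2178, -0.5120) x1=(0.6760, 1.0704, -1.3852) x2=(0.1261, 0.4050, 1.6002) x3=(-0.0290, 2.1898, 1.6053) x4=(0.8731, -1.6675, -2.2110)
step 12: x0=(0.3877, 1.1984, -0.5042) x1=(0.6992, 1.0940, -1.3932) x2=(0.1404, 0.4120, 1.5996) x3=(-0.0398, 2.2136, 1.5815) x4=(0.8697, -1.6379, -2.2400)
step 13: x0=(0.4086, 1.1791, -0.4968) x1=(0.7222, 1.1175, -1.4007) x2=(0.1548, 0.4187, 1.5988) x3=(-0.0507, 2.2377, 1.5577) x4=(0.8663, -1.6083, -2.2690)
step 14: x0=(0.4296, 1.1597, -0.4897) x1=(0.7450, 1.1410, -1.4079) x2=(0.1692, 0.4252, 1.5979) x3=(-0.0616, 2.2620, 1.5337) x4=(0.8629, -1.5786, -2.2979)
step 15: x0=(0.4508, 1.1404, -0.4829) x1=(0.7677, 1.1644, -1.4146) x2=(0.1836, 0.4315, 1.5969) x3=(-0.0724, 2.2865, 1.5096) x4=(0.8595, -1.5488, -2.3268)
step 16: x0=(0.4721, 1.1212, -0.4764) x1=(0.7903, 1.1878, -1.4210) x2=(0.1981, 0.4375, 1.5958) x3=(-0.0834, 2.3113, 1.4854) x4=(0.8561, -1.5190, -2.3557)
step 17: x0=(0.4935, 1.1020, -0.4702) x1=(0.8127, 1.2111, -1.4270) x2=(0.2126, 0.4433, 1.5946) x3=(-0.0943, 2.3364, 1.4610) x4=(0.8527, -1.4892, -2.3845)

no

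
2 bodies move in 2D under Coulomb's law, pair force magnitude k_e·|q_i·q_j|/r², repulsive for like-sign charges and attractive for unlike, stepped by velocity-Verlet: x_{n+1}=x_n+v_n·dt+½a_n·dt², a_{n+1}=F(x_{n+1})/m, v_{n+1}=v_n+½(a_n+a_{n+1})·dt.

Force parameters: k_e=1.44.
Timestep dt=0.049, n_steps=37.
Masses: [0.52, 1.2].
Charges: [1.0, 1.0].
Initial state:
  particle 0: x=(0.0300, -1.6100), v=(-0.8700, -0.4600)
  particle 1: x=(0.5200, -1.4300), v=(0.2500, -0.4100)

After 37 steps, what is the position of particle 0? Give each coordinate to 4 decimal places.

step 0: x0=(0.0300, -1.6100) x1=(0.5200, -1.4300)
step 1: x0=(-0.0241, -1.6367) x1=(0.5372, -1.4483)
step 2: x0=(-0.0961, -1.6695) x1=(0.5622, -1.4639)
step 3: x0=(-0.1815, -1.7065) x1=(0.5930, -1.4778)
step 4: x0=(-0.2767, -1.7463) x1=(0.6280, -1.4904)
step 5: x0=(-0.3791, -1.7882) x1=(0.6662, -1.5021)
step 6: x0=(-0.4870, -1.8316) x1=(0.7067, -1.5131)
step 7: x0=(-0.5991, -1.8761) x1=(0.7490, -1.5237)
step 8: x0=(-0.7145, -1.9215) x1=(0.7928, -1.5339)
step 9: x0=(-0.8326, -1.9675) x1=(0.8378, -1.5438)
step 10: x0=(-0.9528, -2.0141) x1=(0.8836, -1.5535)
step 11: x0=(-1.0748, -2.0612) x1=(0.9303, -1.5629)
step 12: x0=(-1.1983, -2.1086) x1=(0.9776, -1.5722)
step 13: x0=(-1.3232, -2.1563) x1=(1.0255, -1.5814)
step 14: x0=(-1.4491, -2.2044) x1=(1.0738, -1.5904)
step 15: x0=(-1.5760, -2.2526) x1=(1.1226, -1.5994)
step 16: x0=(-1.7037, -2.3011) x1=(1.1717, -1.6083)
step 17: x0=(-1.8322, -2.3497) x1=(1.2211, -1.6170)
step 18: x0=(-1.9613, -2.3985) x1=(1.2709, -1.6258)
step 19: x0=(-2.0910, -2.4474) x1=(1.3209, -1.6344)
step 20: x0=(-2.2212, -2.4965) x1=(1.3711, -1.6430)
step 21: x0=(-2.3519, -2.5456) x1=(1.4215, -1.6516)
step 22: x0=(-2.4830, -2.5949) x1=(1.4721, -1.6601)
step 23: x0=(-2.6146, -2.6443) x1=(1.5229, -1.6685)
step 24: x0=(-2.7465, -2.6937) x1=(1.5738, -1.6770)
step 25: x0=(-2.8787, -2.7432) x1=(1.6248, -1.6854)
step 26: x0=(-3.0112, -2.7928) x1=(1.6760, -1.6937)
step 27: x0=(-3.1440, -2.8425) x1=(1.7274, -1.7021)
step 28: x0=(-3.2770, -2.8922) x1=(1.7788, -1.7104)
step 29: x0=(-3.4103, -2.9420) x1=(1.8303, -1.7187)
step 30: x0=(-3.5438, -2.9918) x1=(1.8820, -1.7269)
step 31: x0=(-3.6776, -3.0417) x1=(1.9337, -1.7352)
step 32: x0=(-3.8115, -3.0916) x1=(1.9855, -1.7434)
step 33: x0=(-3.9456, -3.1416) x1=(2.0374, -1.7516)
step 34: x0=(-4.0799, -3.1916) x1=(2.0894, -1.7598)
step 35: x0=(-4.2143, -3.2416) x1=(2.1414, -1.7680)
step 36: x0=(-4.3489, -3.2917) x1=(2.1935, -1.7761)
step 37: x0=(-4.4836, -3.3418) x1=(2.2457, -1.7843)

(-4.4836, -3.3418)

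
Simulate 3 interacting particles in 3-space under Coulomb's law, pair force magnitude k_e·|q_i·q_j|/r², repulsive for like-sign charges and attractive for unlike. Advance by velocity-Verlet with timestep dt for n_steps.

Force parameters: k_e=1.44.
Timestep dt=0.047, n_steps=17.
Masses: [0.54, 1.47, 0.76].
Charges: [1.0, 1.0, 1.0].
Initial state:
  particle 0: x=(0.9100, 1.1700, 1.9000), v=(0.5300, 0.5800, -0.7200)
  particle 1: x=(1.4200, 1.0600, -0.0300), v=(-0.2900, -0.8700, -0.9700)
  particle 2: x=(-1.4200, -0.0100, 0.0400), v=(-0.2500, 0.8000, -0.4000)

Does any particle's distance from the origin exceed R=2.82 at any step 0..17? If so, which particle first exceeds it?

step 0: x0=(0.9100, 1.1700, 1.9000) x1=(1.4200, 1.0600, -0.0300) x2=(-1.4200, -0.0100, 0.0400)
step 1: x0=(0.9349, 1.1974, 1.8670) x1=(1.4065, 1.0191, -0.0759) x2=(-1.4321, 0.0274, 0.0211)
step 2: x0=(0.9599, 1.2251, 1.8358) x1=(1.3934, 0.9783, -0.1222) x2=(-1.4450, 0.0646, 0.0020)
step 3: x0=(0.9850, 1.2533, 1.8063) x1=(1.3807, 0.9375, -0.1691) x2=(-1.4585, 0.1015, -0.0174)
step 4: x0=(1.0103, 1.2818, 1.7785) x1=(1.3683, 0.8966, -0.2166) x2=(-1.4729, 0.1380, -0.0369)
step 5: x0=(1.0357, 1.3108, 1.7523) x1=(1.3562, 0.8558, -0.2645) x2=(-1.4880, 0.1744, -0.0566)
step 6: x0=(1.0614, 1.3402, 1.7277) x1=(1.3444, 0.8149, -0.3129) x2=(-1.5038, 0.2104, -0.0765)
step 7: x0=(1.0872, 1.3702, 1.7047) x1=(1.3330, 0.7739, -0.3618) x2=(-1.5205, 0.2463, -0.0966)
step 8: x0=(1.1133, 1.4007, 1.6831) x1=(1.3218, 0.7328, -0.4112) x2=(-1.5379, 0.2819, -0.1168)
step 9: x0=(1.1398, 1.4317, 1.6629) x1=(1.3109, 0.6917, -0.4610) x2=(-1.5560, 0.3174, -0.1371)
step 10: x0=(1.1665, 1.4633, 1.6441) x1=(1.3004, 0.6504, -0.5112) x2=(-1.5750, 0.3526, -0.1576)
step 11: x0=(1.1935, 1.4954, 1.6266) x1=(1.2901, 0.6090, -0.5619) x2=(-1.5947, 0.3877, -0.1782)
step 12: x0=(1.2209, 1.5280, 1.6103) x1=(1.2800, 0.5675, -0.6129) x2=(-1.6151, 0.4227, -0.1989)
step 13: x0=(1.2486, 1.5612, 1.5952) x1=(1.2702, 0.5259, -0.6644) x2=(-1.6363, 0.4575, -0.2198)
step 14: x0=(1.2767, 1.5950, 1.5812) x1=(1.2607, 0.4841, -0.7161) x2=(-1.6583, 0.4922, -0.2407)
step 15: x0=(1.3052, 1.6292, 1.5682) x1=(1.2514, 0.4422, -0.7683) x2=(-1.6810, 0.5269, -0.2617)
step 16: x0=(1.3340, 1.6640, 1.5562) x1=(1.2424, 0.4001, -0.8207) x2=(-1.7044, 0.5614, -0.2827)
step 17: x0=(1.3632, 1.6993, 1.5451) x1=(1.2336, 0.3579, -0.8734) x2=(-1.7285, 0.5959, -0.3039)

no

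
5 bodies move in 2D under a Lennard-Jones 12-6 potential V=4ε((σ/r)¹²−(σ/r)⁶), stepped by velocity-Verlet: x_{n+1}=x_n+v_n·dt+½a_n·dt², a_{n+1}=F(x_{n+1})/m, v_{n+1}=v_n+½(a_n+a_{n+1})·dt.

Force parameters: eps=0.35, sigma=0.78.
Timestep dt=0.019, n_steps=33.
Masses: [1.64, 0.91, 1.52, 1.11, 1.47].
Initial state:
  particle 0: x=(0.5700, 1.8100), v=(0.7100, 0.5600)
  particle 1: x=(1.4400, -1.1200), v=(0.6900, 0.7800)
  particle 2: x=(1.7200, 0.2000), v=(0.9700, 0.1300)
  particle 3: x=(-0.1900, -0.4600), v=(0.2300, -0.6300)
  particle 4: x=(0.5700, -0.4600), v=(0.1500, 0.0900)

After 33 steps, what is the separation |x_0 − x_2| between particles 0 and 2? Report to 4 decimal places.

step 0: x0=(0.5700, 1.8100) x1=(1.4400, -1.1200) x2=(1.7200, 0.2000) x3=(-0.1900, -0.4600) x4=(0.5700, -0.4600)
step 1: x0=(0.5835, 1.8206) x1=(1.4530, -1.1050) x2=(1.7384, 0.2024) x3=(-0.1884, -0.4720) x4=(0.5751, -0.4583)
step 2: x0=(0.5970, 1.8313) x1=(1.4658, -1.0898) x2=(1.7567, 0.2048) x3=(-0.1920, -0.4840) x4=(0.5842, -0.4567)
step 3: x0=(0.6105, 1.8419) x1=(1.4783, -1.0743) x2=(1.7750, 0.2071) x3=(-0.1994, -0.4962) x4=(0.5965, -0.4550)
step 4: x0=(0.6240, 1.8525) x1=(1.4905, -1.0585) x2=(1.7932, 0.2093) x3=(-0.2090, -0.5086) x4=(0.6106, -0.4533)
step 5: x0=(0.6375, 1.8631) x1=(1.5025, -1.0424) x2=(1.8114, 0.2114) x3=(-0.2197, -0.5210) x4=(0.6259, -0.4517)
step 6: x0=(0.6510, 1.8738) x1=(1.5143, -1.0261) x2=(1.8294, 0.2134) x3=(-0.2309, -0.5334) x4=(0.6416, -0.4501)
step 7: x0=(0.6645, 1.8844) x1=(1.5257, -1.0094) x2=(1.8475, 0.2153) x3=(-0.2420, -0.5458) x4=(0.6576, -0.4486)
step 8: x0=(0.6780, 1.8950) x1=(1.5369, -0.9923) x2=(1.8654, 0.2172) x3=(-0.2529, -0.5582) x4=(0.6736, -0.4472)
step 9: x0=(0.6915, 1.9056) x1=(1.5478, -0.9749) x2=(1.8833, 0.2189) x3=(-0.2634, -0.5706) x4=(0.6897, -0.4460)
step 10: x0=(0.7050, 1.9162) x1=(1.5583, -0.9572) x2=(1.9011, 0.2205) x3=(-0.2736, -0.5829) x4=(0.7057, -0.4449)
step 11: x0=(0.7185, 1.9268) x1=(1.5685, -0.9391) x2=(1.9189, 0.2220) x3=(-0.2835, -0.5952) x4=(0.7218, -0.4440)
step 12: x0=(0.7320, 1.9374) x1=(1.5784, -0.9206) x2=(1.9366, 0.2234) x3=(-0.2930, -0.6074) x4=(0.7379, -0.4432)
step 13: x0=(0.7455, 1.9479) x1=(1.5880, -0.9018) x2=(1.9542, 0.2247) x3=(-0.3022, -0.6196) x4=(0.7540, -0.4425)
step 14: x0=(0.7590, 1.9585) x1=(1.5972, -0.8825) x2=(1.9717, 0.2259) x3=(-0.3112, -0.6318) x4=(0.7702, -0.4420)
step 15: x0=(0.7725, 1.9691) x1=(1.6062, -0.8629) x2=(1.9892, 0.2269) x3=(-0.3199, -0.6438) x4=(0.7865, -0.4416)
step 16: x0=(0.7860, 1.9797) x1=(1.6149, -0.8429) x2=(2.0065, 0.2277) x3=(-0.3283, -0.6559) x4=(0.8029, -0.4413)
step 17: x0=(0.7996, 1.9903) x1=(1.6235, -0.8225) x2=(2.0238, 0.2285) x3=(-0.3367, -0.6679) x4=(0.8193, -0.4411)
step 18: x0=(0.8131, 2.0008) x1=(1.6319, -0.8019) x2=(2.0410, 0.2290) x3=(-0.3448, -0.6799) x4=(0.8357, -0.4409)
step 19: x0=(0.8266, 2.0114) x1=(1.6405, -0.7810) x2=(2.0581, 0.2294) x3=(-0.3528, -0.6919) x4=(0.8521, -0.4407)
step 20: x0=(0.8401, 2.0220) x1=(1.6495, -0.7599) x2=(2.0750, 0.2296) x3=(-0.3606, -0.7038) x4=(0.8682, -0.4405)
step 21: x0=(0.8536, 2.0325) x1=(1.6591, -0.7388) x2=(2.0919, 0.2296) x3=(-0.3684, -0.7158) x4=(0.8840, -0.4401)
step 22: x0=(0.8671, 2.0431) x1=(1.6698, -0.7177) x2=(2.1086, 0.2294) x3=(-0.3760, -0.7276) x4=(0.8991, -0.4394)
step 23: x0=(0.8807, 2.0537) x1=(1.6820, -0.6968) x2=(2.1252, 0.2289) x3=(-0.3836, -0.7395) x4=(0.9134, -0.4385)
step 24: x0=(0.8942, 2.0642) x1=(1.6963, -0.6761) x2=(2.1417, 0.2283) x3=(-0.3911, -0.7514) x4=(0.9265, -0.4371)
step 25: x0=(0.9077, 2.0748) x1=(1.7127, -0.6557) x2=(2.1580, 0.2274) x3=(-0.3985, -0.7632) x4=(0.9383, -0.4354)
step 26: x0=(0.9212, 2.0853) x1=(1.7315, -0.6356) x2=(2.1741, 0.2263) x3=(-0.4058, -0.7751) x4=(0.9488, -0.4333)
step 27: x0=(0.9347, 2.0959) x1=(1.7525, -0.6156) x2=(2.1902, 0.2249) x3=(-0.4131, -0.7869) x4=(0.9580, -0.4308)
step 28: x0=(0.9483, 2.1064) x1=(1.7752, -0.5956) x2=(2.2060, 0.2233) x3=(-0.4204, -0.7987) x4=(0.9663, -0.4281)
step 29: x0=(0.9618, 2.1170) x1=(1.7993, -0.5755) x2=(2.2217, 0.2215) x3=(-0.4276, -0.8104) x4=(0.9738, -0.4252)
step 30: x0=(0.9753, 2.1275) x1=(1.8243, -0.5554) x2=(2.2373, 0.2195) x3=(-0.4347, -0.8222) x4=(0.9809, -0.4223)
step 31: x0=(0.9888, 2.1380) x1=(1.8496, -0.5352) x2=(2.2529, 0.2175) x3=(-0.4418, -0.8340) x4=(0.9878, -0.4193)
step 32: x0=(1.0024, 2.1486) x1=(1.8748, -0.5154) x2=(2.2685, 0.2156) x3=(-0.4489, -0.8457) x4=(0.9946, -0.4162)
step 33: x0=(1.0159, 2.1591) x1=(1.8995, -0.4965) x2=(2.2844, 0.2143) x3=(-0.4559, -0.8575) x4=(1.0016, -0.4132)

2.3219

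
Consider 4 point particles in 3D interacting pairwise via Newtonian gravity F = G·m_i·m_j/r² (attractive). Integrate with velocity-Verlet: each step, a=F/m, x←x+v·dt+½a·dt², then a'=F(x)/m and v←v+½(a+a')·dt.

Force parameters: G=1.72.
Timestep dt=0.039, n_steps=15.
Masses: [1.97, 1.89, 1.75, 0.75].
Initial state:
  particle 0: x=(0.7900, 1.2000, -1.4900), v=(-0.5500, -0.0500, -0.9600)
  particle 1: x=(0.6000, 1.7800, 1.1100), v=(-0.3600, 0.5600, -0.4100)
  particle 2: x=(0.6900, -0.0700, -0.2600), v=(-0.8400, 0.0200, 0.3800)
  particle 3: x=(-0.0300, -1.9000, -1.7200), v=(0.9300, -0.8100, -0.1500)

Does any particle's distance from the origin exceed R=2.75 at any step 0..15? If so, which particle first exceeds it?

step 0: x0=(0.7900, 1.2000, -1.4900) x1=(0.6000, 1.7800, 1.1100) x2=(0.6900, -0.0700, -0.2600) x3=(-0.0300, -1.9000, -1.7200)
step 1: x0=(0.7685, 1.1975, -1.5266) x1=(0.5860, 1.8014, 1.0934) x2=(0.6572, -0.0684, -0.2456) x3=(0.0065, -1.9310, -1.7255)
step 2: x0=(0.7467, 1.1940, -1.5616) x1=(0.5721, 1.8218, 1.0755) x2=(0.6244, -0.0651, -0.2319) x3=(0.0433, -1.9607, -1.7305)
step 3: x0=(0.7249, 1.1895, -1.5949) x1=(0.5582, 1.8413, 1.0564) x2=(0.5916, -0.0603, -0.2190) x3=(0.0804, -1.9893, -1.7348)
step 4: x0=(0.7028, 1.1842, -1.6266) x1=(0.5443, 1.8599, 1.0361) x2=(0.5589, -0.0539, -0.2069) x3=(0.1177, -2.0166, -1.7385)
step 5: x0=(0.6806, 1.1779, -1.6567) x1=(0.5305, 1.8774, 1.0146) x2=(0.5262, -0.0461, -0.1955) x3=(0.1554, -2.0427, -1.7417)
step 6: x0=(0.6582, 1.1709, -1.6853) x1=(0.5168, 1.8940, 0.9920) x2=(0.4935, -0.0367, -0.1849) x3=(0.1932, -2.0676, -1.7443)
step 7: x0=(0.6356, 1.1630, -1.7123) x1=(0.5030, 1.9096, 0.9681) x2=(0.4610, -0.0259, -0.1750) x3=(0.2311, -2.0913, -1.7463)
step 8: x0=(0.6129, 1.1544, -1.7377) x1=(0.4893, 1.9241, 0.9432) x2=(0.4285, -0.0137, -0.1659) x3=(0.2692, -2.1138, -1.7478)
step 9: x0=(0.5900, 1.1452, -1.7616) x1=(0.4755, 1.9376, 0.9171) x2=(0.3962, -0.0000, -0.1575) x3=(0.3074, -2.1352, -1.7488)
step 10: x0=(0.5670, 1.1352, -1.7839) x1=(0.4618, 1.9501, 0.8899) x2=(0.3641, 0.0150, -0.1498) x3=(0.3457, -2.1554, -1.7493)
step 11: x0=(0.5438, 1.1246, -1.8047) x1=(0.4480, 1.9614, 0.8615) x2=(0.3321, 0.0315, -0.1429) x3=(0.3840, -2.1744, -1.7493)
step 12: x0=(0.5204, 1.1134, -1.8239) x1=(0.4342, 1.9716, 0.8320) x2=(0.3004, 0.0494, -0.1368) x3=(0.4223, -2.1923, -1.7489)
step 13: x0=(0.4969, 1.1015, -1.8416) x1=(0.4204, 1.9807, 0.8015) x2=(0.2688, 0.0688, -0.1313) x3=(0.4606, -2.2090, -1.7480)
step 14: x0=(0.4733, 1.0892, -1.8576) x1=(0.4065, 1.9886, 0.7698) x2=(0.2375, 0.0895, -0.1267) x3=(0.4989, -2.2247, -1.7467)
step 15: x0=(0.4495, 1.0763, -1.8721) x1=(0.3925, 1.9952, 0.7370) x2=(0.2065, 0.1117, -0.1228) x3=(0.5371, -2.2392, -1.7450)

yes, particle 3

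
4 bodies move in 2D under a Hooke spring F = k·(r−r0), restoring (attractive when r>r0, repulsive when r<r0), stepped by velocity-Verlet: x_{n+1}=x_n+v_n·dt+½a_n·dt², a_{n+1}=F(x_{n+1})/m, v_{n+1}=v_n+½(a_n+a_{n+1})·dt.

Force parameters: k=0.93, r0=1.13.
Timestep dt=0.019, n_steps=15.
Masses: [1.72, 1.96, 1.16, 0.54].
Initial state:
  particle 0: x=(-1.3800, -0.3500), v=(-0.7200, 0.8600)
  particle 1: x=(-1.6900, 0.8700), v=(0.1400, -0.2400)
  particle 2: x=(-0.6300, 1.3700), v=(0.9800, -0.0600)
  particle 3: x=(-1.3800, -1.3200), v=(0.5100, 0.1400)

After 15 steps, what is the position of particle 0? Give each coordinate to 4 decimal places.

step 0: x0=(-1.3800, -0.3500) x1=(-1.6900, 0.8700) x2=(-0.6300, 1.3700) x3=(-1.3800, -1.3200)
step 1: x0=(-1.3937, -0.3336) x1=(-1.6873, 0.8653) x2=(-0.6115, 1.3685) x3=(-1.3702, -1.3166)
step 2: x0=(-1.4073, -0.3170) x1=(-1.6846, 0.8605) x2=(-0.5932, 1.3664) x3=(-1.3602, -1.3116)
step 3: x0=(-1.4208, -0.3002) x1=(-1.6818, 0.8554) x2=(-0.5752, 1.3636) x3=(-1.3501, -1.3050)
step 4: x0=(-1.4343, -0.2832) x1=(-1.6790, 0.8502) x2=(-0.5574, 1.3601) x3=(-1.3397, -1.2969)
step 5: x0=(-1.4477, -0.2661) x1=(-1.6762, 0.8448) x2=(-0.5399, 1.3560) x3=(-1.3292, -1.2872)
step 6: x0=(-1.4610, -0.2489) x1=(-1.6733, 0.8392) x2=(-0.5227, 1.3513) x3=(-1.3185, -1.2760)
step 7: x0=(-1.4743, -0.2315) x1=(-1.6704, 0.8335) x2=(-0.5057, 1.3458) x3=(-1.3075, -1.2632)
step 8: x0=(-1.4875, -0.2140) x1=(-1.6674, 0.8276) x2=(-0.4890, 1.3398) x3=(-1.2964, -1.2490)
step 9: x0=(-1.5007, -0.1963) x1=(-1.6643, 0.8216) x2=(-0.4726, 1.3331) x3=(-1.2851, -1.2333)
step 10: x0=(-1.5137, -0.1786) x1=(-1.6612, 0.8155) x2=(-0.4565, 1.3258) x3=(-1.2736, -1.2160)
step 11: x0=(-1.5267, -0.1608) x1=(-1.6581, 0.8092) x2=(-0.4407, 1.3179) x3=(-1.2619, -1.1974)
step 12: x0=(-1.5396, -0.1428) x1=(-1.6549, 0.8028) x2=(-0.4252, 1.3094) x3=(-1.2500, -1.1773)
step 13: x0=(-1.5524, -0.1248) x1=(-1.6516, 0.7963) x2=(-0.4100, 1.3003) x3=(-1.2379, -1.1559)
step 14: x0=(-1.5651, -0.1067) x1=(-1.6483, 0.7897) x2=(-0.3952, 1.2906) x3=(-1.2256, -1.1330)
step 15: x0=(-1.5777, -0.0886) x1=(-1.6449, 0.7830) x2=(-0.3806, 1.2804) x3=(-1.2131, -1.1089)

(-1.5777, -0.0886)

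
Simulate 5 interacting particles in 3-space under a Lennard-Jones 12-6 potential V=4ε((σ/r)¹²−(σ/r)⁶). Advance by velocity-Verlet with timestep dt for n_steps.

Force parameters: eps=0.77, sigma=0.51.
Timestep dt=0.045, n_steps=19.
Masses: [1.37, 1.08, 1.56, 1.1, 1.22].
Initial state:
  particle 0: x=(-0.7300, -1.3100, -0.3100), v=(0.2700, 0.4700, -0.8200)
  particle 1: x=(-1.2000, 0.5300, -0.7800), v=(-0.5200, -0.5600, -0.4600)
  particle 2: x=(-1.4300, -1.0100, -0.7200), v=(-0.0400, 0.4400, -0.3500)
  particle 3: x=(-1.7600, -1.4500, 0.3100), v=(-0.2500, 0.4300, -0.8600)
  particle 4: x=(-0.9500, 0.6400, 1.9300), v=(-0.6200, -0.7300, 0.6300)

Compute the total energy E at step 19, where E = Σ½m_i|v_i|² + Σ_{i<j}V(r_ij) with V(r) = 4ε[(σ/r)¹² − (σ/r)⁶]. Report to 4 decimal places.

2.5351

step 0: x0=(-0.7300, -1.3100, -0.3100) x1=(-1.2000, 0.5300, -0.7800) x2=(-1.4300, -1.0100, -0.7200) x3=(-1.7600, -1.4500, 0.3100) x4=(-0.9500, 0.6400, 1.9300)
step 1: x0=(-0.7184, -1.2886, -0.3472) x1=(-1.2234, 0.5048, -0.8007) x2=(-1.4314, -0.9904, -0.7354) x3=(-1.7712, -1.4306, 0.2712) x4=(-0.9779, 0.6071, 1.9583)
step 2: x0=(-0.7079, -1.2669, -0.3848) x1=(-1.2468, 0.4795, -0.8214) x2=(-1.4319, -0.9712, -0.7503) x3=(-1.7821, -1.4111, 0.2321) x4=(-1.0058, 0.5743, 1.9867)
step 3: x0=(-0.6985, -1.2447, -0.4229) x1=(-1.2702, 0.4542, -0.8421) x2=(-1.4316, -0.9524, -0.7645) x3=(-1.7929, -1.3915, 0.1927) x4=(-1.0337, 0.5414, 2.0150)
step 4: x0=(-0.6903, -1.2221, -0.4615) x1=(-1.2936, 0.4288, -0.8628) x2=(-1.4304, -0.9341, -0.7781) x3=(-1.8035, -1.3718, 0.1530) x4=(-1.0616, 0.5086, 2.0434)
step 5: x0=(-0.6833, -1.1990, -0.5005) x1=(-1.3170, 0.4034, -0.8834) x2=(-1.4283, -0.9161, -0.7911) x3=(-1.8139, -1.3519, 0.1131) x4=(-1.0895, 0.4757, 2.0717)
step 6: x0=(-0.6775, -1.1755, -0.5400) x1=(-1.3405, 0.3779, -0.9041) x2=(-1.4252, -0.8986, -0.8034) x3=(-1.8241, -1.3318, 0.0727) x4=(-1.1174, 0.4429, 2.1001)
step 7: x0=(-0.6732, -1.1516, -0.5799) x1=(-1.3639, 0.3522, -0.9248) x2=(-1.4211, -0.8816, -0.8152) x3=(-1.8340, -1.3116, 0.0320) x4=(-1.1453, 0.4100, 2.1284)
step 8: x0=(-0.6703, -1.1270, -0.6202) x1=(-1.3873, 0.3264, -0.9454) x2=(-1.4158, -0.8651, -0.8263) x3=(-1.8437, -1.2912, -0.0091) x4=(-1.1732, 0.3772, 2.1568)
step 9: x0=(-0.6691, -1.1020, -0.6609) x1=(-1.4107, 0.3004, -0.9660) x2=(-1.4093, -0.8491, -0.8367) x3=(-1.8531, -1.2706, -0.0507) x4=(-1.2011, 0.3443, 2.1851)
step 10: x0=(-0.6698, -1.0763, -0.7020) x1=(-1.4341, 0.2741, -0.9866) x2=(-1.4013, -0.8337, -0.8464) x3=(-1.8622, -1.2496, -0.0927) x4=(-1.2290, 0.3115, 2.2135)
step 11: x0=(-0.6726, -1.0499, -0.7436) x1=(-1.4575, 0.2476, -1.0071) x2=(-1.3918, -0.8189, -0.8555) x3=(-1.8709, -1.2284, -0.1354) x4=(-1.2569, 0.2786, 2.2418)
step 12: x0=(-0.6779, -1.0227, -0.7854) x1=(-1.4809, 0.2206, -1.0276) x2=(-1.3804, -0.8047, -0.8638) x3=(-1.8791, -1.2068, -0.1786) x4=(-1.2848, 0.2458, 2.2701)
step 13: x0=(-0.6863, -0.9945, -0.8276) x1=(-1.5042, 0.1932, -1.0480) x2=(-1.3668, -0.7914, -0.8714) x3=(-1.8868, -1.1849, -0.2226) x4=(-1.3127, 0.2129, 2.2985)
step 14: x0=(-0.6984, -0.9653, -0.8700) x1=(-1.5274, 0.1652, -1.0682) x2=(-1.3504, -0.7789, -0.8784) x3=(-1.8939, -1.1624, -0.2673) x4=(-1.3406, 0.1801, 2.3268)
step 15: x0=(-0.7150, -0.9347, -0.9125) x1=(-1.5505, 0.1365, -1.0884) x2=(-1.3307, -0.7675, -0.8848) x3=(-1.9002, -1.1395, -0.3128) x4=(-1.3685, 0.1472, 2.3552)
step 16: x0=(-0.7368, -0.9028, -0.9547) x1=(-1.5733, 0.1070, -1.1083) x2=(-1.3071, -0.7571, -0.8910) x3=(-1.9056, -1.1160, -0.3592) x4=(-1.3964, 0.1143, 2.3835)
step 17: x0=(-0.7621, -0.8699, -0.9965) x1=(-1.5958, 0.0764, -1.1280) x2=(-1.2815, -0.7473, -0.8972) x3=(-1.9100, -1.0918, -0.4064) x4=(-1.4243, 0.0815, 2.4118)
step 18: x0=(-0.7750, -0.8399, -1.0406) x1=(-1.6179, 0.0447, -1.1473) x2=(-1.2678, -0.7346, -0.9008) x3=(-1.9132, -1.0671, -0.4546) x4=(-1.4522, 0.0486, 2.4402)
step 19: x0=(-0.7576, -0.8164, -1.0934) x1=(-1.6394, 0.0118, -1.1663) x2=(-1.2821, -0.7158, -0.8964) x3=(-1.9151, -1.0416, -0.5037) x4=(-1.4801, 0.0158, 2.4685)
step 0 velocities: v0=(0.2700, 0.4700, -0.8200) v1=(-0.5200, -0.5600, -0.4600) v2=(-0.0400, 0.4400, -0.3500) v3=(-0.2500, 0.4300, -0.8600) v4=(-0.6200, -0.7300, 0.6300)
step 0: KE=2.6838, PE=-0.1679, E=2.5159
step 19 velocities: v0=(0.3940, 0.5220, -1.1761) v1=(-0.4687, -0.7507, -0.4144) v2=(-0.3457, 0.4222, 0.1039) v3=(-0.0212, 0.5778, -1.1047) v4=(-0.6200, -0.7301, 0.6297)
step 19: KE=3.6535, PE=-1.1185, E=2.5351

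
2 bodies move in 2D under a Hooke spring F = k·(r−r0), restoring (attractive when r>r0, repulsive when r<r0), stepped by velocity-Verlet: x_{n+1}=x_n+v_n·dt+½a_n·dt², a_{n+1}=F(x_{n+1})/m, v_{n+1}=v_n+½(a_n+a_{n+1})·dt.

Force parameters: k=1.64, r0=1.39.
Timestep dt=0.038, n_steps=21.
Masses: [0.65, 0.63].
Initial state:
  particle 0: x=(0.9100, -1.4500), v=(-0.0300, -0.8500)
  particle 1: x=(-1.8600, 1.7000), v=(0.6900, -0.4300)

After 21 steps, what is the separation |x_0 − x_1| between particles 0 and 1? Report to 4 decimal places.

0.8192

step 0: x0=(0.9100, -1.4500) x1=(-1.8600, 1.7000)
step 1: x0=(0.9055, -1.4785) x1=(-1.8303, 1.6797)
step 2: x0=(0.8943, -1.4992) x1=(-1.7937, 1.6515)
step 3: x0=(0.8766, -1.5124) x1=(-1.7505, 1.6154)
step 4: x0=(0.8527, -1.5180) x1=(-1.7007, 1.5715)
step 5: x0=(0.8226, -1.5163) x1=(-1.6446, 1.5201)
step 6: x0=(0.7867, -1.5075) x1=(-1.5826, 1.4613)
step 7: x0=(0.7454, -1.4918) x1=(-1.5149, 1.3955)
step 8: x0=(0.6990, -1.4696) x1=(-1.4419, 1.3229)
step 9: x0=(0.6478, -1.4412) x1=(-1.3641, 1.2439)
step 10: x0=(0.5923, -1.4070) x1=(-1.2818, 1.1590)
step 11: x0=(0.5330, -1.3677) x1=(-1.1956, 1.0687)
step 12: x0=(0.4704, -1.3235) x1=(-1.1059, 0.9735)
step 13: x0=(0.4048, -1.2752) x1=(-1.0132, 0.8740)
step 14: x0=(0.3369, -1.2233) x1=(-0.9181, 0.7708)
step 15: x0=(0.2671, -1.1684) x1=(-0.8211, 0.6645)
step 16: x0=(0.1959, -1.1112) x1=(-0.7226, 0.5558)
step 17: x0=(0.1239, -1.0523) x1=(-0.6232, 0.4454)
step 18: x0=(0.0513, -0.9925) x1=(-0.5233, 0.3340)
step 19: x0=(-0.0213, -0.9326) x1=(-0.4233, 0.2225)
step 20: x0=(-0.0937, -0.8732) x1=(-0.3236, 0.1115)
step 21: x0=(-0.1658, -0.8151) x1=(-0.2241, 0.0020)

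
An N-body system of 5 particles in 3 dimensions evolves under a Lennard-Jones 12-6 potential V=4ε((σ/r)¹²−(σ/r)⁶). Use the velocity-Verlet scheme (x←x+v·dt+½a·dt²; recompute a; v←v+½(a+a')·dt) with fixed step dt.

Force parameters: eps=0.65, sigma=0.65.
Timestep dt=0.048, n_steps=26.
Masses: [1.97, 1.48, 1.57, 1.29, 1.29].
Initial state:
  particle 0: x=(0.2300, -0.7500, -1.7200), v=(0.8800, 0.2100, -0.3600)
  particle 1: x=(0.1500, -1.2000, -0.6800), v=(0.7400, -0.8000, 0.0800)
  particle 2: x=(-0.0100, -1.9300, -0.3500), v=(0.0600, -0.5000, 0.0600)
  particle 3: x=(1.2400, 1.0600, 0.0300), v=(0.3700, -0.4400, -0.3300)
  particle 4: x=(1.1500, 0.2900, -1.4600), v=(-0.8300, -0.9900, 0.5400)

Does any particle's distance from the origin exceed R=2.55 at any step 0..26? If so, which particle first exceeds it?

yes, particle 1

step 0: x0=(0.2300, -0.7500, -1.7200) x1=(0.1500, -1.2000, -0.6800) x2=(-0.0100, -1.9300, -0.3500) x3=(1.2400, 1.0600, 0.0300) x4=(1.1500, 0.2900, -1.4600)
step 1: x0=(0.2723, -0.7400, -1.7370) x1=(0.1852, -1.2399, -0.6757) x2=(-0.0068, -1.9524, -0.3478) x3=(1.2578, 1.0389, 0.0141) x4=(1.1101, 0.2424, -1.4341)
step 2: x0=(0.3146, -0.7300, -1.7536) x1=(0.2195, -1.2829, -0.6705) x2=(-0.0027, -1.9717, -0.3471) x3=(1.2755, 1.0177, -0.0018) x4=(1.0700, 0.1946, -1.4081)
step 3: x0=(0.3571, -0.7200, -1.7698) x1=(0.2529, -1.3288, -0.6641) x2=(0.0023, -1.9880, -0.3478) x3=(1.2932, 0.9965, -0.0178) x4=(1.0296, 0.1465, -1.3823)
step 4: x0=(0.3998, -0.7098, -1.7856) x1=(0.2853, -1.3773, -0.6567) x2=(0.0084, -2.0017, -0.3498) x3=(1.3110, 0.9752, -0.0338) x4=(0.9889, 0.0979, -1.3565)
step 5: x0=(0.4429, -0.6991, -1.8010) x1=(0.3169, -1.4273, -0.6487) x2=(0.0151, -2.0138, -0.3525) x3=(1.3287, 0.9540, -0.0499) x4=(0.9475, 0.0485, -1.3312)
step 6: x0=(0.4865, -0.6878, -1.8158) x1=(0.3490, -1.4763, -0.6413) x2=(0.0214, -2.0266, -0.3549) x3=(1.3464, 0.9326, -0.0661) x4=(0.9054, -0.0020, -1.3065)
step 7: x0=(0.5308, -0.6754, -1.8296) x1=(0.3839, -1.5207, -0.6364) x2=(0.0252, -2.0437, -0.3551) x3=(1.3640, 0.9113, -0.0823) x4=(0.8622, -0.0543, -1.2830)
step 8: x0=(0.5758, -0.6616, -1.8420) x1=(0.4230, -1.5587, -0.6351) x2=(0.0250, -2.0668, -0.3521) x3=(1.3817, 0.8898, -0.0985) x4=(0.8178, -0.1089, -1.2614)
step 9: x0=(0.6216, -0.6461, -1.8525) x1=(0.4650, -1.5930, -0.6358) x2=(0.0221, -2.0931, -0.3472) x3=(1.3993, 0.8684, -0.1149) x4=(0.7723, -0.1662, -1.2426)
step 10: x0=(0.6680, -0.6289, -1.8608) x1=(0.5072, -1.6270, -0.6367) x2=(0.0191, -2.1197, -0.3422) x3=(1.4169, 0.8468, -0.1312) x4=(0.7259, -0.2261, -1.2269)
step 11: x0=(0.7144, -0.6109, -1.8676) x1=(0.5479, -1.6625, -0.6367) x2=(0.0175, -2.1447, -0.3381) x3=(1.4345, 0.8253, -0.1476) x4=(0.6793, -0.2875, -1.2134)
step 12: x0=(0.7609, -0.5928, -1.8743) x1=(0.5863, -1.6998, -0.6356) x2=(0.0180, -2.1678, -0.3352) x3=(1.4520, 0.8037, -0.1641) x4=(0.6328, -0.3490, -1.1999)
step 13: x0=(0.8073, -0.5748, -1.8811) x1=(0.6221, -1.7392, -0.6332) x2=(0.0211, -2.1889, -0.3337) x3=(1.4695, 0.7821, -0.1806) x4=(0.5862, -0.4106, -1.1862)
step 14: x0=(0.8534, -0.5565, -1.8865) x1=(0.6551, -1.7805, -0.6294) x2=(0.0268, -2.2080, -0.3334) x3=(1.4870, 0.7604, -0.1971) x4=(0.5403, -0.4728, -1.1745)
step 15: x0=(0.8984, -0.5379, -1.8895) x1=(0.6852, -1.8236, -0.6244) x2=(0.0351, -2.2252, -0.3345) x3=(1.5045, 0.7387, -0.2136) x4=(0.4960, -0.5356, -1.1663)
step 16: x0=(0.9420, -0.5194, -1.8900) x1=(0.7124, -1.8683, -0.6182) x2=(0.0463, -2.2407, -0.3367) x3=(1.5220, 0.7170, -0.2301) x4=(0.4538, -0.5986, -1.1616)
step 17: x0=(0.9844, -0.5010, -1.8887) x1=(0.7364, -1.9146, -0.6107) x2=(0.0604, -2.2545, -0.3403) x3=(1.5395, 0.6953, -0.2467) x4=(0.4136, -0.6614, -1.1598)
step 18: x0=(1.0258, -0.4830, -1.8861) x1=(0.7574, -1.9622, -0.6021) x2=(0.0774, -2.2669, -0.3450) x3=(1.5569, 0.6735, -0.2632) x4=(0.3749, -0.7240, -1.1598)
step 19: x0=(1.0665, -0.4652, -1.8826) x1=(0.7751, -2.0112, -0.5924) x2=(0.0973, -2.2779, -0.3508) x3=(1.5743, 0.6518, -0.2798) x4=(0.3374, -0.7864, -1.1609)
step 20: x0=(1.1066, -0.4477, -1.8786) x1=(0.7902, -2.0610, -0.5818) x2=(0.1198, -2.2879, -0.3575) x3=(1.5917, 0.6300, -0.2964) x4=(0.3008, -0.8486, -1.1628)
step 21: x0=(1.1464, -0.4303, -1.8743) x1=(0.8038, -2.1111, -0.5708) x2=(0.1435, -2.2974, -0.3647) x3=(1.6091, 0.6082, -0.3131) x4=(0.2647, -0.9107, -1.1649)
step 22: x0=(1.1860, -0.4130, -1.8699) x1=(0.8195, -2.1606, -0.5605) x2=(0.1654, -2.3074, -0.3714) x3=(1.6265, 0.5864, -0.3297) x4=(0.2290, -0.9729, -1.1673)
step 23: x0=(1.2254, -0.3959, -1.8652) x1=(0.8420, -2.2084, -0.5523) x2=(0.1807, -2.3188, -0.3761) x3=(1.6439, 0.5645, -0.3464) x4=(0.1936, -1.0351, -1.1697)
step 24: x0=(1.2648, -0.3787, -1.8605) x1=(0.8726, -2.2547, -0.5463) x2=(0.1883, -2.3313, -0.3789) x3=(1.6613, 0.5427, -0.3631) x4=(0.1585, -1.0974, -1.1721)
step 25: x0=(1.3041, -0.3617, -1.8558) x1=(0.9070, -2.3005, -0.5412) x2=(0.1923, -2.3442, -0.3809) x3=(1.6787, 0.5208, -0.3798) x4=(0.1234, -1.1599, -1.1744)
step 26: x0=(1.3433, -0.3446, -1.8510) x1=(0.9408, -2.3463, -0.5361) x2=(0.1969, -2.3570, -0.3831) x3=(1.6960, 0.4989, -0.3966) x4=(0.0885, -1.2225, -1.1766)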